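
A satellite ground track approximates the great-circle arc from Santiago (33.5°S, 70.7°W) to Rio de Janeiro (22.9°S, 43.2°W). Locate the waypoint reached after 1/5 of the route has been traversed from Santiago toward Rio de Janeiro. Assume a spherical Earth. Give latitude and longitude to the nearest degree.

Convert each endpoint to a unit vector on the sphere (x = cos φ cos λ, y = cos φ sin λ, z = sin φ).
The central angle between the endpoints is δ = arccos(p₁·p₂) ≈ 0.460 rad (26.3°).
Interpolate at f = 1/5 with slerp weights a = sin((1−f)δ)/sin δ ≈ 0.810, b = sin(fδ)/sin δ ≈ 0.207.
p = a·p₁ + b·p₂ ≈ (0.362, -0.768, -0.528); φ = arcsin(p_z) ≈ -31.86°, λ = atan2(p_y, p_x) ≈ -64.75°.

≈ (32°S, 65°W)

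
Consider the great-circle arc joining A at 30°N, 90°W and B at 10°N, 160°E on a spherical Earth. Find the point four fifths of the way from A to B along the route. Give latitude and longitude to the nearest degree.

≈ 21°N, 178°E

Write both endpoints as unit vectors p₁, p₂ with components (cos φ cos λ, cos φ sin λ, sin φ).
The central angle between the endpoints is δ = arccos(p₁·p₂) ≈ 1.777 rad (101.8°).
Interpolate at f = 4/5 with slerp weights a = sin((1−f)δ)/sin δ ≈ 0.356, b = sin(fδ)/sin δ ≈ 1.010.
p = a·p₁ + b·p₂ ≈ (-0.935, 0.032, 0.353); φ = arcsin(p_z) ≈ 20.68°, λ = atan2(p_y, p_x) ≈ 178.01°.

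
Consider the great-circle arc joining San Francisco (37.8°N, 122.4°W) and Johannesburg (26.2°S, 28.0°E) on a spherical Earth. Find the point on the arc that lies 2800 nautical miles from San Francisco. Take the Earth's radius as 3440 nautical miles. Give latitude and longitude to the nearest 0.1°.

≈ 35.6°N, 63.3°W

Convert each endpoint to a unit vector on the sphere (x = cos φ cos λ, y = cos φ sin λ, z = sin φ).
The central angle between the endpoints is δ = arccos(p₁·p₂) ≈ 2.662 rad (152.5°). The total great-circle distance is δ·R ≈ 2.662 × 3440 ≈ 9156 nmi, so the target fraction is f = 2800/9156 ≈ 0.306.
Interpolate at f ≈ 0.306 with slerp weights a = sin((1−f)δ)/sin δ ≈ 2.083, b = sin(fδ)/sin δ ≈ 1.575.
p = a·p₁ + b·p₂ ≈ (0.365, -0.727, 0.582); φ = arcsin(p_z) ≈ 35.57°, λ = atan2(p_y, p_x) ≈ -63.30°.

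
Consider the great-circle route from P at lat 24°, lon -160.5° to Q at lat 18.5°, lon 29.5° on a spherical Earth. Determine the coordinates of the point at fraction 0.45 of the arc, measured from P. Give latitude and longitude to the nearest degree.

The haversine formula gives a central angle δ ≈ 2.381 rad (136.4°) between the endpoints.
Interpolate at f = 0.45 with slerp weights a = sin((1−f)δ)/sin δ ≈ 1.401, b = sin(fδ)/sin δ ≈ 1.273.
p = a·p₁ + b·p₂ ≈ (-0.156, 0.167, 0.974); φ = arcsin(p_z) ≈ 76.79°, λ = atan2(p_y, p_x) ≈ 132.95°.

≈ lat 77°, lon 133°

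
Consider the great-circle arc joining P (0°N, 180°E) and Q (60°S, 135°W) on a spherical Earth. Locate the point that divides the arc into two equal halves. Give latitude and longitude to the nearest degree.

The haversine formula gives a central angle δ ≈ 1.209 rad (69.3°) between the endpoints.
Interpolate at f = 1/2 with slerp weights a = sin((1−f)δ)/sin δ ≈ 0.608, b = sin(fδ)/sin δ ≈ 0.608.
p = a·p₁ + b·p₂ ≈ (-0.823, -0.215, -0.526); φ = arcsin(p_z) ≈ -31.76°, λ = atan2(p_y, p_x) ≈ -165.36°.

≈ (32°S, 165°W)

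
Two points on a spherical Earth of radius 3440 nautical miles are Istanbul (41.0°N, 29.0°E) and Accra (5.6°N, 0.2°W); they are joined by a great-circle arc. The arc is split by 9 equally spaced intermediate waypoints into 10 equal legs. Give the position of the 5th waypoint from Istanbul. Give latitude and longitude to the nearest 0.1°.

The haversine formula gives a central angle δ ≈ 0.767 rad (44.0°) between the endpoints.
Interpolate at f = 5/10 with slerp weights a = sin((1−f)δ)/sin δ ≈ 0.539, b = sin(fδ)/sin δ ≈ 0.539.
p = a·p₁ + b·p₂ ≈ (0.893, 0.195, 0.406); φ = arcsin(p_z) ≈ 23.98°, λ = atan2(p_y, p_x) ≈ 12.35°.

≈ (24.0°N, 12.3°E)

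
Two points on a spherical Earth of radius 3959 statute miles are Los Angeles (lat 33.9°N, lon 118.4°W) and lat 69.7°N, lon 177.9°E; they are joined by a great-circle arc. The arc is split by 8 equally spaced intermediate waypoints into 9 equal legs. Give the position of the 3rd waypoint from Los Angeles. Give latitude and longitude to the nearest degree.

≈ lat 49°N, lon 129°W

Convert each endpoint to a unit vector on the sphere (x = cos φ cos λ, y = cos φ sin λ, z = sin φ).
The central angle between the endpoints is δ = arccos(p₁·p₂) ≈ 0.862 rad (49.4°).
Interpolate at f = 3/9 with slerp weights a = sin((1−f)δ)/sin δ ≈ 0.716, b = sin(fδ)/sin δ ≈ 0.373.
p = a·p₁ + b·p₂ ≈ (-0.412, -0.518, 0.750); φ = arcsin(p_z) ≈ 48.55°, λ = atan2(p_y, p_x) ≈ -128.50°.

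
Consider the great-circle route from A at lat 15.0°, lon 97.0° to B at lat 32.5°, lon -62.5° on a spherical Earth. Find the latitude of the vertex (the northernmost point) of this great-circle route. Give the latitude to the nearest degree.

≈ 69°

The great circle lies in the plane with unit normal n̂ = (p₁ × p₂)/|p₁ × p₂|.
Here n̂_z ≈ -0.365; the vertex latitude is φ_max = arccos|n̂_z| ≈ 68.6°.
Check via Clairaut: cos φ_max = |cos φ₁| · sin C = cos(15.0°)·sin(22.2°) ≈ 0.365, again giving ≈ 68.6°.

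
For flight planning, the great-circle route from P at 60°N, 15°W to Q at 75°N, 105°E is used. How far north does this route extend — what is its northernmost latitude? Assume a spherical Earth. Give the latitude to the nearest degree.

The great circle lies in the plane with unit normal n̂ = (p₁ × p₂)/|p₁ × p₂|.
Here n̂_z ≈ +0.176; the vertex latitude is φ_max = arccos|n̂_z| ≈ 79.8°.
Check via Clairaut: cos φ_max = |cos φ₁| · sin C = cos(60.0°)·sin(20.6°) ≈ 0.176, again giving ≈ 79.8°.

≈ 80°N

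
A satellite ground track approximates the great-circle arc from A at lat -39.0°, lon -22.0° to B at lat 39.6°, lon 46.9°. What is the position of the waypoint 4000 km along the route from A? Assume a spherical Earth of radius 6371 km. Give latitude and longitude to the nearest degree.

From cos δ = sin φ₁ sin φ₂ + cos φ₁ cos φ₂ cos Δλ, the central angle is δ ≈ 1.757 rad (100.7°). The total great-circle distance is δ·R ≈ 1.757 × 6371 ≈ 11197 km, so the target fraction is f = 4000/11197 ≈ 0.357.
Interpolate at f ≈ 0.357 with slerp weights a = sin((1−f)δ)/sin δ ≈ 0.920, b = sin(fδ)/sin δ ≈ 0.598.
p = a·p₁ + b·p₂ ≈ (0.978, 0.068, -0.198); φ = arcsin(p_z) ≈ -11.42°, λ = atan2(p_y, p_x) ≈ 4.00°.

≈ lat -11°, lon 4°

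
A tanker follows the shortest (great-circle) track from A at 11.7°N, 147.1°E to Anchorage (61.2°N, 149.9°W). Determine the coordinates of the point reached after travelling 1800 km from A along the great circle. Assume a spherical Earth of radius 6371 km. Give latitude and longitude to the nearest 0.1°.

≈ 25.9°N, 155.4°E

Write both endpoints as unit vectors p₁, p₂ with components (cos φ cos λ, cos φ sin λ, sin φ).
The central angle between the endpoints is δ = arccos(p₁·p₂) ≈ 1.168 rad (66.9°). The total great-circle distance is δ·R ≈ 1.168 × 6371 ≈ 7442 km, so the target fraction is f = 1800/7442 ≈ 0.242.
Interpolate at f ≈ 0.242 with slerp weights a = sin((1−f)δ)/sin δ ≈ 0.842, b = sin(fδ)/sin δ ≈ 0.303.
p = a·p₁ + b·p₂ ≈ (-0.818, 0.374, 0.436); φ = arcsin(p_z) ≈ 25.86°, λ = atan2(p_y, p_x) ≈ 155.41°.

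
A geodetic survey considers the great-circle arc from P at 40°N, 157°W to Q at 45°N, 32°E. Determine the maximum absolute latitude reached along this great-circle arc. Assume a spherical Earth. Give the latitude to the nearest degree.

≈ 85°N

The great circle lies in the plane with unit normal n̂ = (p₁ × p₂)/|p₁ × p₂|.
Here n̂_z ≈ -0.085; the vertex latitude is φ_max = arccos|n̂_z| ≈ 85.1°.
Check via Clairaut: cos φ_max = |cos φ₁| · sin C = cos(40.0°)·sin(6.4°) ≈ 0.085, again giving ≈ 85.1°.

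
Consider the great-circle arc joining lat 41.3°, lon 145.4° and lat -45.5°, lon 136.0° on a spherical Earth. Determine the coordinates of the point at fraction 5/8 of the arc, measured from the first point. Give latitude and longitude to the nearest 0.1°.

≈ lat -13.0°, lon 139.9°

Convert each endpoint to a unit vector on the sphere (x = cos φ cos λ, y = cos φ sin λ, z = sin φ).
The central angle between the endpoints is δ = arccos(p₁·p₂) ≈ 1.522 rad (87.2°).
Interpolate at f = 5/8 with slerp weights a = sin((1−f)δ)/sin δ ≈ 0.541, b = sin(fδ)/sin δ ≈ 0.815.
p = a·p₁ + b·p₂ ≈ (-0.745, 0.628, -0.224); φ = arcsin(p_z) ≈ -12.97°, λ = atan2(p_y, p_x) ≈ 139.91°.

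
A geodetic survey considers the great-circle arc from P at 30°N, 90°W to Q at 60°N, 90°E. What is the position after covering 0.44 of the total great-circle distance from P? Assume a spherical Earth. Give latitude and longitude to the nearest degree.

≈ 70°N, 90°W

Write both endpoints as unit vectors p₁, p₂ with components (cos φ cos λ, cos φ sin λ, sin φ).
The central angle between the endpoints is δ = arccos(p₁·p₂) ≈ 1.571 rad (90.0°).
Interpolate at f = 0.44 with slerp weights a = sin((1−f)δ)/sin δ ≈ 0.771, b = sin(fδ)/sin δ ≈ 0.637.
p = a·p₁ + b·p₂ ≈ (0.000, -0.349, 0.937); φ = arcsin(p_z) ≈ 69.60°, λ = atan2(p_y, p_x) ≈ -90.00°.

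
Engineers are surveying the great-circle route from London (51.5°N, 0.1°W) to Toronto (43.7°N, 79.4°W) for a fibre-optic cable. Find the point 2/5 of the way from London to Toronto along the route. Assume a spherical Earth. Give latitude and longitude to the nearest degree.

≈ (55°N, 34°W)

The haversine formula gives a central angle δ ≈ 0.897 rad (51.4°) between the endpoints.
Interpolate at f = 2/5 with slerp weights a = sin((1−f)δ)/sin δ ≈ 0.656, b = sin(fδ)/sin δ ≈ 0.449.
p = a·p₁ + b·p₂ ≈ (0.468, -0.320, 0.824); φ = arcsin(p_z) ≈ 55.46°, λ = atan2(p_y, p_x) ≈ -34.36°.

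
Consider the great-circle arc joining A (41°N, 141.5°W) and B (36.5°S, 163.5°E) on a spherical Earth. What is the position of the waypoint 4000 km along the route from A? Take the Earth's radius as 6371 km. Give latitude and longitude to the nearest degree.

≈ (11°N, 165°W)

Convert each endpoint to a unit vector on the sphere (x = cos φ cos λ, y = cos φ sin λ, z = sin φ).
The central angle between the endpoints is δ = arccos(p₁·p₂) ≈ 1.613 rad (92.4°). The total great-circle distance is δ·R ≈ 1.613 × 6371 ≈ 10277 km, so the target fraction is f = 4000/10277 ≈ 0.389.
Interpolate at f ≈ 0.389 with slerp weights a = sin((1−f)δ)/sin δ ≈ 0.834, b = sin(fδ)/sin δ ≈ 0.588.
p = a·p₁ + b·p₂ ≈ (-0.946, -0.258, 0.198); φ = arcsin(p_z) ≈ 11.39°, λ = atan2(p_y, p_x) ≈ -164.76°.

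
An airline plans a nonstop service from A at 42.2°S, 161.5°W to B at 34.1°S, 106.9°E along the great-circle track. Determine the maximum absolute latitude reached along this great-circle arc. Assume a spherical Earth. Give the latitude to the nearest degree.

The great circle lies in the plane with unit normal n̂ = (p₁ × p₂)/|p₁ × p₂|.
Here n̂_z ≈ -0.657; the vertex latitude is φ_max = arccos|n̂_z| ≈ 48.9°.
Check via Clairaut: cos φ_max = |cos φ₁| · sin C = cos(42.2°)·sin(117.5°) ≈ 0.657, again giving ≈ 48.9°.

≈ 49°S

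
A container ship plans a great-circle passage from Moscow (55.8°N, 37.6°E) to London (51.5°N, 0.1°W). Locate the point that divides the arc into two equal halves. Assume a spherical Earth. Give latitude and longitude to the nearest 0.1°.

≈ 55.1°N, 17.8°E

Convert each endpoint to a unit vector on the sphere (x = cos φ cos λ, y = cos φ sin λ, z = sin φ).
The central angle between the endpoints is δ = arccos(p₁·p₂) ≈ 0.392 rad (22.5°).
Interpolate at f = 1/2 with slerp weights a = sin((1−f)δ)/sin δ ≈ 0.510, b = sin(fδ)/sin δ ≈ 0.510.
p = a·p₁ + b·p₂ ≈ (0.544, 0.174, 0.821); φ = arcsin(p_z) ≈ 55.14°, λ = atan2(p_y, p_x) ≈ 17.75°.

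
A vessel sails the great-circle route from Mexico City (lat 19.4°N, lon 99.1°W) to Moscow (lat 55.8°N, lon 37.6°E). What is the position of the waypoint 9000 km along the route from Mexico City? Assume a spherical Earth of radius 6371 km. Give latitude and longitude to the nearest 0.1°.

≈ lat 65.6°N, lon 12.8°E

Convert each endpoint to a unit vector on the sphere (x = cos φ cos λ, y = cos φ sin λ, z = sin φ).
The central angle between the endpoints is δ = arccos(p₁·p₂) ≈ 1.682 rad (96.4°). The total great-circle distance is δ·R ≈ 1.682 × 6371 ≈ 10717 km, so the target fraction is f = 9000/10717 ≈ 0.840.
Interpolate at f ≈ 0.840 with slerp weights a = sin((1−f)δ)/sin δ ≈ 0.268, b = sin(fδ)/sin δ ≈ 0.994.
p = a·p₁ + b·p₂ ≈ (0.403, 0.091, 0.911); φ = arcsin(p_z) ≈ 65.62°, λ = atan2(p_y, p_x) ≈ 12.77°.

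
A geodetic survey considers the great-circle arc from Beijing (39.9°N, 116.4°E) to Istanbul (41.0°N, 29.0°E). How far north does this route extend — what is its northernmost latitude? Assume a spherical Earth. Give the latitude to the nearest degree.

The great circle lies in the plane with unit normal n̂ = (p₁ × p₂)/|p₁ × p₂|.
Here n̂_z ≈ -0.647; the vertex latitude is φ_max = arccos|n̂_z| ≈ 49.7°.
Check via Clairaut: cos φ_max = |cos φ₁| · sin C = cos(39.9°)·sin(57.4°) ≈ 0.647, again giving ≈ 49.7°.

≈ 50°N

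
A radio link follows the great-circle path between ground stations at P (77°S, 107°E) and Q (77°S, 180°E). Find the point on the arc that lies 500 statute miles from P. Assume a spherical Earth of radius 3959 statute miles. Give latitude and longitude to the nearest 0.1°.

From cos δ = sin φ₁ sin φ₂ + cos φ₁ cos φ₂ cos Δλ, the central angle is δ ≈ 0.268 rad (15.4°). The total great-circle distance is δ·R ≈ 0.268 × 3959 ≈ 1063 mi, so the target fraction is f = 500/1063 ≈ 0.471.
Interpolate at f ≈ 0.471 with slerp weights a = sin((1−f)δ)/sin δ ≈ 0.534, b = sin(fδ)/sin δ ≈ 0.475.
p = a·p₁ + b·p₂ ≈ (-0.142, 0.115, -0.983); φ = arcsin(p_z) ≈ -79.48°, λ = atan2(p_y, p_x) ≈ 141.02°.

≈ (79.5°S, 141.0°E)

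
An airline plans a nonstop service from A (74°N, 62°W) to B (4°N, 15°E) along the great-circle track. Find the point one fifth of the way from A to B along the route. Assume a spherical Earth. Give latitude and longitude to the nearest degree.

≈ (65°N, 21°W)

Write both endpoints as unit vectors p₁, p₂ with components (cos φ cos λ, cos φ sin λ, sin φ).
The central angle between the endpoints is δ = arccos(p₁·p₂) ≈ 1.442 rad (82.6°).
Interpolate at f = 1/5 with slerp weights a = sin((1−f)δ)/sin δ ≈ 0.922, b = sin(fδ)/sin δ ≈ 0.287.
p = a·p₁ + b·p₂ ≈ (0.396, -0.150, 0.906); φ = arcsin(p_z) ≈ 64.97°, λ = atan2(p_y, p_x) ≈ -20.81°.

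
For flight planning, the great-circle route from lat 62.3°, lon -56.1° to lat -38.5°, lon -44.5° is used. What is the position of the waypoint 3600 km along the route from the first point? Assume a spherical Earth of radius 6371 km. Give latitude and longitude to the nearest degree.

≈ lat 30°, lon -50°

From cos δ = sin φ₁ sin φ₂ + cos φ₁ cos φ₂ cos Δλ, the central angle is δ ≈ 1.767 rad (101.2°). The total great-circle distance is δ·R ≈ 1.767 × 6371 ≈ 11257 km, so the target fraction is f = 3600/11257 ≈ 0.320.
Interpolate at f ≈ 0.320 with slerp weights a = sin((1−f)δ)/sin δ ≈ 0.951, b = sin(fδ)/sin δ ≈ 0.546.
p = a·p₁ + b·p₂ ≈ (0.551, -0.666, 0.502); φ = arcsin(p_z) ≈ 30.14°, λ = atan2(p_y, p_x) ≈ -50.40°.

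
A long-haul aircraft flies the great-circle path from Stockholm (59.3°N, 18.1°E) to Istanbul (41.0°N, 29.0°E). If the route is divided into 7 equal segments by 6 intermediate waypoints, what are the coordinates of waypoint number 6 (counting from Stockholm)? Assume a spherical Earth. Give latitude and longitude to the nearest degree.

≈ 44°N, 28°E

Convert each endpoint to a unit vector on the sphere (x = cos φ cos λ, y = cos φ sin λ, z = sin φ).
The central angle between the endpoints is δ = arccos(p₁·p₂) ≈ 0.341 rad (19.5°).
Interpolate at f = 6/7 with slerp weights a = sin((1−f)δ)/sin δ ≈ 0.146, b = sin(fδ)/sin δ ≈ 0.862.
p = a·p₁ + b·p₂ ≈ (0.639, 0.338, 0.690); φ = arcsin(p_z) ≈ 43.67°, λ = atan2(p_y, p_x) ≈ 27.89°.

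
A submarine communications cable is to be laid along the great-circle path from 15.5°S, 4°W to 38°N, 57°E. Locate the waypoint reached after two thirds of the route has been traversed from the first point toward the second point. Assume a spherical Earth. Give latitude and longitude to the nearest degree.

From cos δ = sin φ₁ sin φ₂ + cos φ₁ cos φ₂ cos Δλ, the central angle is δ ≈ 1.366 rad (78.3°).
Interpolate at f = 2/3 with slerp weights a = sin((1−f)δ)/sin δ ≈ 0.449, b = sin(fδ)/sin δ ≈ 0.807.
p = a·p₁ + b·p₂ ≈ (0.778, 0.503, 0.377); φ = arcsin(p_z) ≈ 22.13°, λ = atan2(p_y, p_x) ≈ 32.88°.

≈ 22°N, 33°E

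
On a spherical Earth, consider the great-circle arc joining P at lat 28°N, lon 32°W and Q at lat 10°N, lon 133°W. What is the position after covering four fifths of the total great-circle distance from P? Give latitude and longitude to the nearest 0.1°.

≈ lat 18.8°N, lon 115.6°W

Write both endpoints as unit vectors p₁, p₂ with components (cos φ cos λ, cos φ sin λ, sin φ).
The central angle between the endpoints is δ = arccos(p₁·p₂) ≈ 1.655 rad (94.8°).
Interpolate at f = 4/5 with slerp weights a = sin((1−f)δ)/sin δ ≈ 0.326, b = sin(fδ)/sin δ ≈ 0.973.
p = a·p₁ + b·p₂ ≈ (-0.409, -0.854, 0.322); φ = arcsin(p_z) ≈ 18.79°, λ = atan2(p_y, p_x) ≈ -115.62°.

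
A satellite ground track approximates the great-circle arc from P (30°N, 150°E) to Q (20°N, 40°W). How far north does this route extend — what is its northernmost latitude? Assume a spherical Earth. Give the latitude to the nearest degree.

The great circle lies in the plane with unit normal n̂ = (p₁ × p₂)/|p₁ × p₂|.
Here n̂_z ≈ +0.182; the vertex latitude is φ_max = arccos|n̂_z| ≈ 79.5°.
Check via Clairaut: cos φ_max = |cos φ₁| · sin C = cos(30.0°)·sin(12.1°) ≈ 0.182, again giving ≈ 79.5°.

≈ 80°N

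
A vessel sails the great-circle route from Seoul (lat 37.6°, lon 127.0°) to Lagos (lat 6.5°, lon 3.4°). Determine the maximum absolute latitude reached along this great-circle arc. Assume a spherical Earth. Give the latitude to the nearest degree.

The great circle lies in the plane with unit normal n̂ = (p₁ × p₂)/|p₁ × p₂|.
Here n̂_z ≈ -0.705; the vertex latitude is φ_max = arccos|n̂_z| ≈ 45.2°.
Check via Clairaut: cos φ_max = |cos φ₁| · sin C = cos(37.6°)·sin(62.8°) ≈ 0.705, again giving ≈ 45.2°.

≈ 45°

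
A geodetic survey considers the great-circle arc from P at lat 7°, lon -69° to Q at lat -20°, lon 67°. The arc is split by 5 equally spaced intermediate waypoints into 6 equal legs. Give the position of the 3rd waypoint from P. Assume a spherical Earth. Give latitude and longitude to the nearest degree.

≈ lat -17°, lon -5°

From cos δ = sin φ₁ sin φ₂ + cos φ₁ cos φ₂ cos Δλ, the central angle is δ ≈ 2.364 rad (135.4°).
Interpolate at f = 3/6 with slerp weights a = sin((1−f)δ)/sin δ ≈ 1.319, b = sin(fδ)/sin δ ≈ 1.319.
p = a·p₁ + b·p₂ ≈ (0.953, -0.081, -0.290); φ = arcsin(p_z) ≈ -16.88°, λ = atan2(p_y, p_x) ≈ -4.87°.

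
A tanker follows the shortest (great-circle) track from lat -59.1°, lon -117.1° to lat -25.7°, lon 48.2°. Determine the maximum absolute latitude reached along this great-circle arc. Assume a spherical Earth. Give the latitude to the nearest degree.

The great circle lies in the plane with unit normal n̂ = (p₁ × p₂)/|p₁ × p₂|.
Here n̂_z ≈ +0.118; the vertex latitude is φ_max = arccos|n̂_z| ≈ 83.2°.
Check via Clairaut: cos φ_max = |cos φ₁| · sin C = cos(59.1°)·sin(166.7°) ≈ 0.118, again giving ≈ 83.2°.

≈ -83°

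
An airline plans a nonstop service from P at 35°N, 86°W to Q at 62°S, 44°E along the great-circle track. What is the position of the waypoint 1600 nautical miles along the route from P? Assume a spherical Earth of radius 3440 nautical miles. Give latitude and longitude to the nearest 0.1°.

≈ 11.8°N, 71.5°W

The haversine formula gives a central angle δ ≈ 2.424 rad (138.9°) between the endpoints. The total great-circle distance is δ·R ≈ 2.424 × 3440 ≈ 8340 nmi, so the target fraction is f = 1600/8340 ≈ 0.192.
Interpolate at f ≈ 0.192 with slerp weights a = sin((1−f)δ)/sin δ ≈ 1.408, b = sin(fδ)/sin δ ≈ 0.682.
p = a·p₁ + b·p₂ ≈ (0.311, -0.928, 0.205); φ = arcsin(p_z) ≈ 11.84°, λ = atan2(p_y, p_x) ≈ -71.48°.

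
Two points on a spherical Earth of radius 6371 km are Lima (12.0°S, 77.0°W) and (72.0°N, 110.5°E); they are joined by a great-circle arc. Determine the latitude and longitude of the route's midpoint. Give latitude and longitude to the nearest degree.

Write both endpoints as unit vectors p₁, p₂ with components (cos φ cos λ, cos φ sin λ, sin φ).
The central angle between the endpoints is δ = arccos(p₁·p₂) ≈ 2.091 rad (119.8°).
Interpolate at f = 1/2 with slerp weights a = sin((1−f)δ)/sin δ ≈ 0.997, b = sin(fδ)/sin δ ≈ 0.997.
p = a·p₁ + b·p₂ ≈ (0.112, -0.662, 0.741); φ = arcsin(p_z) ≈ 47.84°, λ = atan2(p_y, p_x) ≈ -80.44°.

≈ (48°N, 80°W)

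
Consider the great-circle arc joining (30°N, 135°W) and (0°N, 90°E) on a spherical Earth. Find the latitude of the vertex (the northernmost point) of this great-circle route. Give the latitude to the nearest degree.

≈ 39°N

The great circle lies in the plane with unit normal n̂ = (p₁ × p₂)/|p₁ × p₂|.
Here n̂_z ≈ -0.775; the vertex latitude is φ_max = arccos|n̂_z| ≈ 39.2°.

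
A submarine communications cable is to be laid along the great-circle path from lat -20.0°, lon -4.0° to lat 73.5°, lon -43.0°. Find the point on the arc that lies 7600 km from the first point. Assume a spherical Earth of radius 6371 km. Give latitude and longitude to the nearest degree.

Write both endpoints as unit vectors p₁, p₂ with components (cos φ cos λ, cos φ sin λ, sin φ).
The central angle between the endpoints is δ = arccos(p₁·p₂) ≈ 1.692 rad (96.9°). The total great-circle distance is δ·R ≈ 1.692 × 6371 ≈ 10777 km, so the target fraction is f = 7600/10777 ≈ 0.705.
Interpolate at f ≈ 0.705 with slerp weights a = sin((1−f)δ)/sin δ ≈ 0.482, b = sin(fδ)/sin δ ≈ 0.936.
p = a·p₁ + b·p₂ ≈ (0.646, -0.213, 0.733); φ = arcsin(p_z) ≈ 47.13°, λ = atan2(p_y, p_x) ≈ -18.24°.

≈ lat 47°, lon -18°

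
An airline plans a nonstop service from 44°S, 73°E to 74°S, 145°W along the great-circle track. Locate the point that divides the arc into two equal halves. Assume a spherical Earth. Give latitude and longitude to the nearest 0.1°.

≈ 72.3°S, 91.7°E

Write both endpoints as unit vectors p₁, p₂ with components (cos φ cos λ, cos φ sin λ, sin φ).
The central angle between the endpoints is δ = arccos(p₁·p₂) ≈ 1.034 rad (59.2°).
Interpolate at f = 1/2 with slerp weights a = sin((1−f)δ)/sin δ ≈ 0.575, b = sin(fδ)/sin δ ≈ 0.575.
p = a·p₁ + b·p₂ ≈ (-0.009, 0.305, -0.952); φ = arcsin(p_z) ≈ -72.25°, λ = atan2(p_y, p_x) ≈ 91.67°.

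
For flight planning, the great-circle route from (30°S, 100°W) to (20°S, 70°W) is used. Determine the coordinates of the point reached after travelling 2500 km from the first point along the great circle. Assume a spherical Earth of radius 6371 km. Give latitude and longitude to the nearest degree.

Write both endpoints as unit vectors p₁, p₂ with components (cos φ cos λ, cos φ sin λ, sin φ).
The central angle between the endpoints is δ = arccos(p₁·p₂) ≈ 0.504 rad (28.9°). The total great-circle distance is δ·R ≈ 0.504 × 6371 ≈ 3209 km, so the target fraction is f = 2500/3209 ≈ 0.779.
Interpolate at f ≈ 0.779 with slerp weights a = sin((1−f)δ)/sin δ ≈ 0.230, b = sin(fδ)/sin δ ≈ 0.792.
p = a·p₁ + b·p₂ ≈ (0.220, -0.896, -0.386); φ = arcsin(p_z) ≈ -22.71°, λ = atan2(p_y, p_x) ≈ -76.20°.

≈ (23°S, 76°W)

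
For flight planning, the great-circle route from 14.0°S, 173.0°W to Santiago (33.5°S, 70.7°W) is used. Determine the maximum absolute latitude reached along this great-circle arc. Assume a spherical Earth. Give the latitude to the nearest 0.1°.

≈ 37.7°S

The great circle lies in the plane with unit normal n̂ = (p₁ × p₂)/|p₁ × p₂|.
Here n̂_z ≈ +0.791; the vertex latitude is φ_max = arccos|n̂_z| ≈ 37.7°.
Check via Clairaut: cos φ_max = |cos φ₁| · sin C = cos(14.0°)·sin(125.4°) ≈ 0.791, again giving ≈ 37.7°.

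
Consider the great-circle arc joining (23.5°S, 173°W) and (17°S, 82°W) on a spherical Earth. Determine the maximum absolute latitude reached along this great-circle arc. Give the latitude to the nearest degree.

The great circle lies in the plane with unit normal n̂ = (p₁ × p₂)/|p₁ × p₂|.
Here n̂_z ≈ +0.881; the vertex latitude is φ_max = arccos|n̂_z| ≈ 28.2°.
Check via Clairaut: cos φ_max = |cos φ₁| · sin C = cos(23.5°)·sin(106.0°) ≈ 0.881, again giving ≈ 28.2°.

≈ 28°S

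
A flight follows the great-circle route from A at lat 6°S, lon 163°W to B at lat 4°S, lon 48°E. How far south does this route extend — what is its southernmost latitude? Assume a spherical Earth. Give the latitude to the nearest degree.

The great circle lies in the plane with unit normal n̂ = (p₁ × p₂)/|p₁ × p₂|.
Here n̂_z ≈ -0.950; the vertex latitude is φ_max = arccos|n̂_z| ≈ 18.2°.
Check via Clairaut: cos φ_max = |cos φ₁| · sin C = cos(6.0°)·sin(107.2°) ≈ 0.950, again giving ≈ 18.2°.

≈ 18°S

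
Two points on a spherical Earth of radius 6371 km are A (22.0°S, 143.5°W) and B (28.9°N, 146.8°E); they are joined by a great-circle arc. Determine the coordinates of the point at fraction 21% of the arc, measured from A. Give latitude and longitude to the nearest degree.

Write both endpoints as unit vectors p₁, p₂ with components (cos φ cos λ, cos φ sin λ, sin φ).
The central angle between the endpoints is δ = arccos(p₁·p₂) ≈ 1.470 rad (84.2°).
Interpolate at f = 0.21 with slerp weights a = sin((1−f)δ)/sin δ ≈ 0.922, b = sin(fδ)/sin δ ≈ 0.305.
p = a·p₁ + b·p₂ ≈ (-0.911, -0.362, -0.198); φ = arcsin(p_z) ≈ -11.41°, λ = atan2(p_y, p_x) ≈ -158.32°.

≈ (11°S, 158°W)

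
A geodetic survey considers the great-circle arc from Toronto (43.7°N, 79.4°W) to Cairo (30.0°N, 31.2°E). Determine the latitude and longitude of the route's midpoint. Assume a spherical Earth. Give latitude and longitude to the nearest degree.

Write both endpoints as unit vectors p₁, p₂ with components (cos φ cos λ, cos φ sin λ, sin φ).
The central angle between the endpoints is δ = arccos(p₁·p₂) ≈ 1.445 rad (82.8°).
Interpolate at f = 1/2 with slerp weights a = sin((1−f)δ)/sin δ ≈ 0.667, b = sin(fδ)/sin δ ≈ 0.667.
p = a·p₁ + b·p₂ ≈ (0.582, -0.175, 0.794); φ = arcsin(p_z) ≈ 52.55°, λ = atan2(p_y, p_x) ≈ -16.69°.

≈ (53°N, 17°W)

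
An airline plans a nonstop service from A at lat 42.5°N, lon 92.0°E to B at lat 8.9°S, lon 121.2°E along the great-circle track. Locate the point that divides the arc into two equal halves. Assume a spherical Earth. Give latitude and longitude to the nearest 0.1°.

The haversine formula gives a central angle δ ≈ 1.011 rad (57.9°) between the endpoints.
Interpolate at f = 1/2 with slerp weights a = sin((1−f)δ)/sin δ ≈ 0.571, b = sin(fδ)/sin δ ≈ 0.571.
p = a·p₁ + b·p₂ ≈ (-0.307, 0.904, 0.298); φ = arcsin(p_z) ≈ 17.32°, λ = atan2(p_y, p_x) ≈ 108.77°.

≈ lat 17.3°N, lon 108.8°E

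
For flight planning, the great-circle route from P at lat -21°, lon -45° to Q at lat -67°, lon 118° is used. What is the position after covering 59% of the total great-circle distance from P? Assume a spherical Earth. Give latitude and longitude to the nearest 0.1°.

Convert each endpoint to a unit vector on the sphere (x = cos φ cos λ, y = cos φ sin λ, z = sin φ).
The central angle between the endpoints is δ = arccos(p₁·p₂) ≈ 1.590 rad (91.1°).
Interpolate at f = 0.59 with slerp weights a = sin((1−f)δ)/sin δ ≈ 0.607, b = sin(fδ)/sin δ ≈ 0.806.
p = a·p₁ + b·p₂ ≈ (0.253, -0.122, -0.960); φ = arcsin(p_z) ≈ -73.70°, λ = atan2(p_y, p_x) ≈ -25.83°.

≈ lat -73.7°, lon -25.8°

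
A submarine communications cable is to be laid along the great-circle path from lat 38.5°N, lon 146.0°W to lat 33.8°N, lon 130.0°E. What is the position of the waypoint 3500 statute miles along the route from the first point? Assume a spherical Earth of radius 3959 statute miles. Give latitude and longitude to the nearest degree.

≈ lat 40°N, lon 147°E

Write both endpoints as unit vectors p₁, p₂ with components (cos φ cos λ, cos φ sin λ, sin φ).
The central angle between the endpoints is δ = arccos(p₁·p₂) ≈ 1.144 rad (65.5°). The total great-circle distance is δ·R ≈ 1.144 × 3959 ≈ 4528 mi, so the target fraction is f = 3500/4528 ≈ 0.773.
Interpolate at f ≈ 0.773 with slerp weights a = sin((1−f)δ)/sin δ ≈ 0.282, b = sin(fδ)/sin δ ≈ 0.850.
p = a·p₁ + b·p₂ ≈ (-0.637, 0.417, 0.648); φ = arcsin(p_z) ≈ 40.41°, λ = atan2(p_y, p_x) ≈ 146.75°.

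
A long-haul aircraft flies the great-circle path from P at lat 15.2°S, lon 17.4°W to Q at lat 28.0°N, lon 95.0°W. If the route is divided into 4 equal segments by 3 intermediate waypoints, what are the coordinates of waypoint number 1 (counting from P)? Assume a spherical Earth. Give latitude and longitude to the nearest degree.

The haversine formula gives a central angle δ ≈ 1.511 rad (86.6°) between the endpoints.
Interpolate at f = 1/4 with slerp weights a = sin((1−f)δ)/sin δ ≈ 0.907, b = sin(fδ)/sin δ ≈ 0.369.
p = a·p₁ + b·p₂ ≈ (0.807, -0.587, -0.064); φ = arcsin(p_z) ≈ -3.70°, λ = atan2(p_y, p_x) ≈ -36.02°.

≈ lat 4°S, lon 36°W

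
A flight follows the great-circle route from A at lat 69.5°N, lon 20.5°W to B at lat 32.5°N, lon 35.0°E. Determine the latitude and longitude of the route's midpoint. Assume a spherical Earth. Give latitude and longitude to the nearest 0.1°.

≈ lat 53.7°N, lon 19.5°E

Convert each endpoint to a unit vector on the sphere (x = cos φ cos λ, y = cos φ sin λ, z = sin φ).
The central angle between the endpoints is δ = arccos(p₁·p₂) ≈ 0.836 rad (47.9°).
Interpolate at f = 1/2 with slerp weights a = sin((1−f)δ)/sin δ ≈ 0.547, b = sin(fδ)/sin δ ≈ 0.547.
p = a·p₁ + b·p₂ ≈ (0.557, 0.198, 0.806); φ = arcsin(p_z) ≈ 53.74°, λ = atan2(p_y, p_x) ≈ 19.51°.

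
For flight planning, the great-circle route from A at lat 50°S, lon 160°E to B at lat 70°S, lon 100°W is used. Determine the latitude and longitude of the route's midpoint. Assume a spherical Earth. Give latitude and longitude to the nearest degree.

≈ lat 68°S, lon 170°W

Write both endpoints as unit vectors p₁, p₂ with components (cos φ cos λ, cos φ sin λ, sin φ).
The central angle between the endpoints is δ = arccos(p₁·p₂) ≈ 0.821 rad (47.0°).
Interpolate at f = 1/2 with slerp weights a = sin((1−f)δ)/sin δ ≈ 0.545, b = sin(fδ)/sin δ ≈ 0.545.
p = a·p₁ + b·p₂ ≈ (-0.362, -0.064, -0.930); φ = arcsin(p_z) ≈ -68.45°, λ = atan2(p_y, p_x) ≈ -170.00°.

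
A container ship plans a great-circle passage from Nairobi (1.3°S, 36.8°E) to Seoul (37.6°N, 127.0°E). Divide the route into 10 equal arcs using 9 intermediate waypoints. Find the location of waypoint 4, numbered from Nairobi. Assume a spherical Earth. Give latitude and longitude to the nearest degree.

Convert each endpoint to a unit vector on the sphere (x = cos φ cos λ, y = cos φ sin λ, z = sin φ).
The central angle between the endpoints is δ = arccos(p₁·p₂) ≈ 1.587 rad (91.0°).
Interpolate at f = 4/10 with slerp weights a = sin((1−f)δ)/sin δ ≈ 0.815, b = sin(fδ)/sin δ ≈ 0.593.
p = a·p₁ + b·p₂ ≈ (0.370, 0.863, 0.343); φ = arcsin(p_z) ≈ 20.09°, λ = atan2(p_y, p_x) ≈ 66.83°.

≈ (20°N, 67°E)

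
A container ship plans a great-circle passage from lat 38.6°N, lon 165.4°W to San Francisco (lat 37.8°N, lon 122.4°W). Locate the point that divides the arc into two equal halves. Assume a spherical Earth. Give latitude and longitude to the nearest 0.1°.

≈ lat 40.2°N, lon 143.8°W

From cos δ = sin φ₁ sin φ₂ + cos φ₁ cos φ₂ cos Δλ, the central angle is δ ≈ 0.584 rad (33.5°).
Interpolate at f = 1/2 with slerp weights a = sin((1−f)δ)/sin δ ≈ 0.522, b = sin(fδ)/sin δ ≈ 0.522.
p = a·p₁ + b·p₂ ≈ (-0.616, -0.451, 0.646); φ = arcsin(p_z) ≈ 40.22°, λ = atan2(p_y, p_x) ≈ -143.78°.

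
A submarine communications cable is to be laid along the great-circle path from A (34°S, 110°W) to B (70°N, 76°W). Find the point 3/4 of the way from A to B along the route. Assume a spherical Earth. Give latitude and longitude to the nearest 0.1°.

≈ (44.8°N, 93.9°W)

Write both endpoints as unit vectors p₁, p₂ with components (cos φ cos λ, cos φ sin λ, sin φ).
The central angle between the endpoints is δ = arccos(p₁·p₂) ≈ 1.865 rad (106.9°).
Interpolate at f = 3/4 with slerp weights a = sin((1−f)δ)/sin δ ≈ 0.470, b = sin(fδ)/sin δ ≈ 1.030.
p = a·p₁ + b·p₂ ≈ (-0.048, -0.708, 0.705); φ = arcsin(p_z) ≈ 44.81°, λ = atan2(p_y, p_x) ≈ -93.88°.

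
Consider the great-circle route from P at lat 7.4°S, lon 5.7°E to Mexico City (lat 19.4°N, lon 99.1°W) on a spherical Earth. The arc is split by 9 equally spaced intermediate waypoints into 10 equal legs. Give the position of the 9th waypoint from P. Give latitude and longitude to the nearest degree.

≈ lat 19°N, lon 88°W

The haversine formula gives a central angle δ ≈ 1.856 rad (106.4°) between the endpoints.
Interpolate at f = 9/10 with slerp weights a = sin((1−f)δ)/sin δ ≈ 0.192, b = sin(fδ)/sin δ ≈ 1.037.
p = a·p₁ + b·p₂ ≈ (0.035, -0.947, 0.320); φ = arcsin(p_z) ≈ 18.64°, λ = atan2(p_y, p_x) ≈ -87.88°.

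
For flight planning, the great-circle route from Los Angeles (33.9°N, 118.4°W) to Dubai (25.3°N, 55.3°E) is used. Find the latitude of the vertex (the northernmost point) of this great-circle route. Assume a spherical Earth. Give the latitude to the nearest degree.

≈ 85°N

The great circle lies in the plane with unit normal n̂ = (p₁ × p₂)/|p₁ × p₂|.
Here n̂_z ≈ +0.096; the vertex latitude is φ_max = arccos|n̂_z| ≈ 84.5°.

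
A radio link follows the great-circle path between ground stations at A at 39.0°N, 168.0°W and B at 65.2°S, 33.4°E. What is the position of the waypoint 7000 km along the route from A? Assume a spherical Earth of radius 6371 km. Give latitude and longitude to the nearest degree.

≈ 22°S, 174°E

The haversine formula gives a central angle δ ≈ 2.636 rad (151.0°) between the endpoints. The total great-circle distance is δ·R ≈ 2.636 × 6371 ≈ 16793 km, so the target fraction is f = 7000/16793 ≈ 0.417.
Interpolate at f ≈ 0.417 with slerp weights a = sin((1−f)δ)/sin δ ≈ 2.063, b = sin(fδ)/sin δ ≈ 1.838.
p = a·p₁ + b·p₂ ≈ (-0.924, 0.091, -0.371); φ = arcsin(p_z) ≈ -21.75°, λ = atan2(p_y, p_x) ≈ 174.37°.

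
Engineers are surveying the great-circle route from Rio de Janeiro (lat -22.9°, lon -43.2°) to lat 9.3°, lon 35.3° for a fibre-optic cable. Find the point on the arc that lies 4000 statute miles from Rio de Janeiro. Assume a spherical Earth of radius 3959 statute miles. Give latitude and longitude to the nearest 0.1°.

Convert each endpoint to a unit vector on the sphere (x = cos φ cos λ, y = cos φ sin λ, z = sin φ).
The central angle between the endpoints is δ = arccos(p₁·p₂) ≈ 1.452 rad (83.2°). The total great-circle distance is δ·R ≈ 1.452 × 3959 ≈ 5749 mi, so the target fraction is f = 4000/5749 ≈ 0.696.
Interpolate at f ≈ 0.696 with slerp weights a = sin((1−f)δ)/sin δ ≈ 0.431, b = sin(fδ)/sin δ ≈ 0.853.
p = a·p₁ + b·p₂ ≈ (0.976, 0.215, -0.030); φ = arcsin(p_z) ≈ -1.70°, λ = atan2(p_y, p_x) ≈ 12.42°.

≈ lat -1.7°, lon 12.4°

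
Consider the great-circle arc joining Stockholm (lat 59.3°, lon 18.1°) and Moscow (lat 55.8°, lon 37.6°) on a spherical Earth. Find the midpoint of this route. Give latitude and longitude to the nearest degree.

≈ lat 58°, lon 28°

Write both endpoints as unit vectors p₁, p₂ with components (cos φ cos λ, cos φ sin λ, sin φ).
The central angle between the endpoints is δ = arccos(p₁·p₂) ≈ 0.192 rad (11.0°).
Interpolate at f = 1/2 with slerp weights a = sin((1−f)δ)/sin δ ≈ 0.502, b = sin(fδ)/sin δ ≈ 0.502.
p = a·p₁ + b·p₂ ≈ (0.467, 0.252, 0.847); φ = arcsin(p_z) ≈ 57.93°, λ = atan2(p_y, p_x) ≈ 28.32°.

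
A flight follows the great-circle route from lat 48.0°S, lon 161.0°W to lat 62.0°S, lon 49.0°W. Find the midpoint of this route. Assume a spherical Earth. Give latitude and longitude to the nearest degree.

From cos δ = sin φ₁ sin φ₂ + cos φ₁ cos φ₂ cos Δλ, the central angle is δ ≈ 1.002 rad (57.4°).
Interpolate at f = 1/2 with slerp weights a = sin((1−f)δ)/sin δ ≈ 0.570, b = sin(fδ)/sin δ ≈ 0.570.
p = a·p₁ + b·p₂ ≈ (-0.185, -0.326, -0.927); φ = arcsin(p_z) ≈ -67.97°, λ = atan2(p_y, p_x) ≈ -119.57°.

≈ lat 68°S, lon 120°W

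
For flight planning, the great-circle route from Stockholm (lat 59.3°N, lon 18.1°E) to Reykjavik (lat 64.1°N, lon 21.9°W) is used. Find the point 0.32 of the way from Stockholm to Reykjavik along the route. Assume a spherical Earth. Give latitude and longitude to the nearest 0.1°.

From cos δ = sin φ₁ sin φ₂ + cos φ₁ cos φ₂ cos Δλ, the central angle is δ ≈ 0.335 rad (19.2°).
Interpolate at f = 0.32 with slerp weights a = sin((1−f)δ)/sin δ ≈ 0.687, b = sin(fδ)/sin δ ≈ 0.325.
p = a·p₁ + b·p₂ ≈ (0.465, 0.056, 0.883); φ = arcsin(p_z) ≈ 62.06°, λ = atan2(p_y, p_x) ≈ 6.86°.

≈ lat 62.1°N, lon 6.9°E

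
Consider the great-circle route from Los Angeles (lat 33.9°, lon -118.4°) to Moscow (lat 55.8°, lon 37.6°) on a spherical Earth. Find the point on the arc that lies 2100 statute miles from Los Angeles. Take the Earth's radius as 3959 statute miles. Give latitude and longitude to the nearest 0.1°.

Write both endpoints as unit vectors p₁, p₂ with components (cos φ cos λ, cos φ sin λ, sin φ).
The central angle between the endpoints is δ = arccos(p₁·p₂) ≈ 1.536 rad (88.0°). The total great-circle distance is δ·R ≈ 1.536 × 3959 ≈ 6080 mi, so the target fraction is f = 2100/6080 ≈ 0.345.
Interpolate at f ≈ 0.345 with slerp weights a = sin((1−f)δ)/sin δ ≈ 0.845, b = sin(fδ)/sin δ ≈ 0.506.
p = a·p₁ + b·p₂ ≈ (-0.108, -0.443, 0.890); φ = arcsin(p_z) ≈ 62.86°, λ = atan2(p_y, p_x) ≈ -103.70°.

≈ lat 62.9°, lon -103.7°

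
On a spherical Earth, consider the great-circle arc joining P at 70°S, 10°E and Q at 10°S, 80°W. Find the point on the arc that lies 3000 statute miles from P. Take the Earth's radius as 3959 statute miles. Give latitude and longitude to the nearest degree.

Write both endpoints as unit vectors p₁, p₂ with components (cos φ cos λ, cos φ sin λ, sin φ).
The central angle between the endpoints is δ = arccos(p₁·p₂) ≈ 1.407 rad (80.6°). The total great-circle distance is δ·R ≈ 1.407 × 3959 ≈ 5570 mi, so the target fraction is f = 3000/5570 ≈ 0.539.
Interpolate at f ≈ 0.539 with slerp weights a = sin((1−f)δ)/sin δ ≈ 0.613, b = sin(fδ)/sin δ ≈ 0.697.
p = a·p₁ + b·p₂ ≈ (0.326, -0.639, -0.697); φ = arcsin(p_z) ≈ -44.16°, λ = atan2(p_y, p_x) ≈ -63.01°.

≈ 44°S, 63°W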